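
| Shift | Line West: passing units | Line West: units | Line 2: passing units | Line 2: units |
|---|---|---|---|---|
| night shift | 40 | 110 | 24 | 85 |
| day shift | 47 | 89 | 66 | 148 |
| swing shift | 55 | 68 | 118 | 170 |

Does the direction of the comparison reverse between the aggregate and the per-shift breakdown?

No

Night shift: Line West 40/110 = 36.4%, Line 2 24/85 = 28.2% → Line West
Day shift: Line West 47/89 = 52.8%, Line 2 66/148 = 44.6% → Line West
Swing shift: Line West 55/68 = 80.9%, Line 2 118/170 = 69.4% → Line West
Overall: Line West 142/267 = 53.2%, Line 2 208/403 = 51.6% → Line West
Line West wins overall and in every shift group — no reversal.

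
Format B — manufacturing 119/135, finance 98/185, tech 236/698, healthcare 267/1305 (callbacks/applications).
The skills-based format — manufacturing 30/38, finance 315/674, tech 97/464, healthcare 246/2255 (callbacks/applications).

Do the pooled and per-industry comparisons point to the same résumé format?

Manufacturing: Format B 119/135 = 88.1%, the skills-based format 30/38 = 78.9% → Format B
Finance: Format B 98/185 = 53.0%, the skills-based format 315/674 = 46.7% → Format B
Tech: Format B 236/698 = 33.8%, the skills-based format 97/464 = 20.9% → Format B
Healthcare: Format B 267/1305 = 20.5%, the skills-based format 246/2255 = 10.9% → Format B
Overall: Format B 720/2323 = 31.0%, the skills-based format 688/3431 = 20.1% → Format B
Format B wins overall and in every industry group — no reversal.

Yes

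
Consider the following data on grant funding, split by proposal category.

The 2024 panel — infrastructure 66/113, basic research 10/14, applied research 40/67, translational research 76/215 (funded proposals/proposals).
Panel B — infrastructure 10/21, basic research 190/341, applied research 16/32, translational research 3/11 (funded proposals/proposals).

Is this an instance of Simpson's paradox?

Yes

Infrastructure: the 2024 panel 66/113 = 58.4%, Panel B 10/21 = 47.6% → the 2024 panel
Basic research: the 2024 panel 10/14 = 71.4%, Panel B 190/341 = 55.7% → the 2024 panel
Applied research: the 2024 panel 40/67 = 59.7%, Panel B 16/32 = 50.0% → the 2024 panel
Translational research: the 2024 panel 76/215 = 35.3%, Panel B 3/11 = 27.3% → the 2024 panel
Overall: the 2024 panel 192/409 = 46.9%, Panel B 219/405 = 54.1% → Panel B
The 2024 panel wins each proposal group but Panel B wins overall — the comparison reverses. The 2024 panel's proposals skew toward translational research, which has a lower base rate.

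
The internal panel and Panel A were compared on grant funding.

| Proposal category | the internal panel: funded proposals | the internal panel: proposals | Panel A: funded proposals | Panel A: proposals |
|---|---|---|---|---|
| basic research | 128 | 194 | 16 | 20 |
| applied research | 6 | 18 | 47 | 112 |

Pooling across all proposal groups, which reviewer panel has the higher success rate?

the internal panel

Basic research: the internal panel 128/194 = 66.0%, Panel A 16/20 = 80.0% → Panel A
Applied research: the internal panel 6/18 = 33.3%, Panel A 47/112 = 42.0% → Panel A
Overall: the internal panel 134/212 = 63.2%, Panel A 63/132 = 47.7% → the internal panel
(Panel A wins every proposal group but the internal panel wins overall — Panel A's proposals skew toward the low-rate applied research group.)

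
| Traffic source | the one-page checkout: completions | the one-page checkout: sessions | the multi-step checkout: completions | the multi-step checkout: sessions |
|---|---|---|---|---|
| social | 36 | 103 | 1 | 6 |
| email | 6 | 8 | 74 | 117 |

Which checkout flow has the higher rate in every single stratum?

the one-page checkout

Social: the one-page checkout 36/103 = 35.0%, the multi-step checkout 1/6 = 16.7% → the one-page checkout
Email: the one-page checkout 6/8 = 75.0%, the multi-step checkout 74/117 = 63.2% → the one-page checkout
The one-page checkout has the higher rate in both groups.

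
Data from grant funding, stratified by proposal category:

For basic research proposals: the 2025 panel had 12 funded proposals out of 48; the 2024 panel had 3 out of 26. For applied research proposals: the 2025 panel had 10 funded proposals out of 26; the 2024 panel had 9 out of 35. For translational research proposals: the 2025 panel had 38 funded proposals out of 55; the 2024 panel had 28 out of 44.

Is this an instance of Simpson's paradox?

Basic research: the 2025 panel 12/48 = 25.0%, the 2024 panel 3/26 = 11.5% → the 2025 panel
Applied research: the 2025 panel 10/26 = 38.5%, the 2024 panel 9/35 = 25.7% → the 2025 panel
Translational research: the 2025 panel 38/55 = 69.1%, the 2024 panel 28/44 = 63.6% → the 2025 panel
Overall: the 2025 panel 60/129 = 46.5%, the 2024 panel 40/105 = 38.1% → the 2025 panel
The 2025 panel wins overall and in every proposal group — no reversal.

No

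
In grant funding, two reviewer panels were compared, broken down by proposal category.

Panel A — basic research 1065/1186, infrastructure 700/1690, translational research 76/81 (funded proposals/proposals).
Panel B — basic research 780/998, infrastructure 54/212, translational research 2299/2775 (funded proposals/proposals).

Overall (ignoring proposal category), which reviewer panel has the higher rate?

Panel B

Basic research: Panel A 1065/1186 = 89.8%, Panel B 780/998 = 78.2% → Panel A
Infrastructure: Panel A 700/1690 = 41.4%, Panel B 54/212 = 25.5% → Panel A
Translational research: Panel A 76/81 = 93.8%, Panel B 2299/2775 = 82.8% → Panel A
Overall: Panel A 1841/2957 = 62.3%, Panel B 3133/3985 = 78.6% → Panel B
(Panel A wins every proposal group but Panel B wins overall — Panel A's proposals skew toward the low-rate infrastructure group.)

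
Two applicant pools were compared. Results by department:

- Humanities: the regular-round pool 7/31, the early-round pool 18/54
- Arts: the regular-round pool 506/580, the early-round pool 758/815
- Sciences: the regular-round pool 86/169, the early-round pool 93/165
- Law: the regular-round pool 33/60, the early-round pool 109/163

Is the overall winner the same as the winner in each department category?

Humanities: the regular-round pool 7/31 = 22.6%, the early-round pool 18/54 = 33.3% → the early-round pool
Arts: the regular-round pool 506/580 = 87.2%, the early-round pool 758/815 = 93.0% → the early-round pool
Sciences: the regular-round pool 86/169 = 50.9%, the early-round pool 93/165 = 56.4% → the early-round pool
Law: the regular-round pool 33/60 = 55.0%, the early-round pool 109/163 = 66.9% → the early-round pool
Overall: the regular-round pool 632/840 = 75.2%, the early-round pool 978/1197 = 81.7% → the early-round pool
The early-round pool wins overall and in every department group — no reversal.

Yes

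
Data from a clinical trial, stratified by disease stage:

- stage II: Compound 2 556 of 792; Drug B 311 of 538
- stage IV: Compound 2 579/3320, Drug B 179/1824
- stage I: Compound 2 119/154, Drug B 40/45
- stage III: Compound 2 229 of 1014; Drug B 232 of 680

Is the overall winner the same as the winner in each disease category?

No

Stage II: Compound 2 556/792 = 70.2%, Drug B 311/538 = 57.8% → Compound 2
Stage IV: Compound 2 579/3320 = 17.4%, Drug B 179/1824 = 9.8% → Compound 2
Stage I: Compound 2 119/154 = 77.3%, Drug B 40/45 = 88.9% → Drug B
Stage III: Compound 2 229/1014 = 22.6%, Drug B 232/680 = 34.1% → Drug B
Overall: Compound 2 1483/5280 = 28.1%, Drug B 762/3087 = 24.7% → Compound 2
Neither sweeps: Compound 2 wins 2 of 4 groups, Drug B wins 2. Compound 2 wins overall but not every group — no Simpson reversal.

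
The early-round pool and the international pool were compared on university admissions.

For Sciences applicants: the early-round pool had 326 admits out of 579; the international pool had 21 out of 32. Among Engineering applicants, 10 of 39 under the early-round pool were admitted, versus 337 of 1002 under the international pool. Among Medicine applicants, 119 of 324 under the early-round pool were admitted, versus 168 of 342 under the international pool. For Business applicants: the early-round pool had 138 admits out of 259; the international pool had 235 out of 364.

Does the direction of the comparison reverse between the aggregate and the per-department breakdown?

Sciences: the early-round pool 326/579 = 56.3%, the international pool 21/32 = 65.6% → the international pool
Engineering: the early-round pool 10/39 = 25.6%, the international pool 337/1002 = 33.6% → the international pool
Medicine: the early-round pool 119/324 = 36.7%, the international pool 168/342 = 49.1% → the international pool
Business: the early-round pool 138/259 = 53.3%, the international pool 235/364 = 64.6% → the international pool
Overall: the early-round pool 593/1201 = 49.4%, the international pool 761/1740 = 43.7% → the early-round pool
The international pool wins each department group but the early-round pool wins overall — the comparison reverses. The international pool's applicants skew toward Engineering, which has a lower base rate.

Yes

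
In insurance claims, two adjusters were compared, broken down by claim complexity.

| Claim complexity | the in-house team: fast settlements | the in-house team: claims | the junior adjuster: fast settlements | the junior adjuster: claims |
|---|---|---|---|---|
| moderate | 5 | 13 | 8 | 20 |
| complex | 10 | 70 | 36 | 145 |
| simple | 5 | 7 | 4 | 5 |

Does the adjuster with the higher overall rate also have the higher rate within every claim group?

Yes

Moderate: the in-house team 5/13 = 38.5%, the junior adjuster 8/20 = 40.0% → the junior adjuster
Complex: the in-house team 10/70 = 14.3%, the junior adjuster 36/145 = 24.8% → the junior adjuster
Simple: the in-house team 5/7 = 71.4%, the junior adjuster 4/5 = 80.0% → the junior adjuster
Overall: the in-house team 20/90 = 22.2%, the junior adjuster 48/170 = 28.2% → the junior adjuster
The junior adjuster wins overall and in every claim group — no reversal.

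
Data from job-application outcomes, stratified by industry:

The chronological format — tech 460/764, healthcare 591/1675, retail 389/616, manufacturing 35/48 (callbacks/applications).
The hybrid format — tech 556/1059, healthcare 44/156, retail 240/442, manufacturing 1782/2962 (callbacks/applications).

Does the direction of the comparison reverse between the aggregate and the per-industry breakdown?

Tech: the chronological format 460/764 = 60.2%, the hybrid format 556/1059 = 52.5% → the chronological format
Healthcare: the chronological format 591/1675 = 35.3%, the hybrid format 44/156 = 28.2% → the chronological format
Retail: the chronological format 389/616 = 63.1%, the hybrid format 240/442 = 54.3% → the chronological format
Manufacturing: the chronological format 35/48 = 72.9%, the hybrid format 1782/2962 = 60.2% → the chronological format
Overall: the chronological format 1475/3103 = 47.5%, the hybrid format 2622/4619 = 56.8% → the hybrid format
The chronological format wins each industry group but the hybrid format wins overall — the comparison reverses. The chronological format's applications skew toward healthcare, which has a lower base rate.

Yes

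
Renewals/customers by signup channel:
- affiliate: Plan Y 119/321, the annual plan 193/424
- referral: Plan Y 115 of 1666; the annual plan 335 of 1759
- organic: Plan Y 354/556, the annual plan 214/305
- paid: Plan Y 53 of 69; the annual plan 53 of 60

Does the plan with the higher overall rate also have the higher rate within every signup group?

Yes

Affiliate: Plan Y 119/321 = 37.1%, the annual plan 193/424 = 45.5% → the annual plan
Referral: Plan Y 115/1666 = 6.9%, the annual plan 335/1759 = 19.0% → the annual plan
Organic: Plan Y 354/556 = 63.7%, the annual plan 214/305 = 70.2% → the annual plan
Paid: Plan Y 53/69 = 76.8%, the annual plan 53/60 = 88.3% → the annual plan
Overall: Plan Y 641/2612 = 24.5%, the annual plan 795/2548 = 31.2% → the annual plan
The annual plan wins overall and in every signup group — no reversal.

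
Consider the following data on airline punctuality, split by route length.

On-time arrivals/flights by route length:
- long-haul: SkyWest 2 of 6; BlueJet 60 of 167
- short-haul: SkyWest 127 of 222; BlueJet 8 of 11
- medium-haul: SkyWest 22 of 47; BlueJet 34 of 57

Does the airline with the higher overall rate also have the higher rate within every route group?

No

Long-haul: SkyWest 2/6 = 33.3%, BlueJet 60/167 = 35.9% → BlueJet
Short-haul: SkyWest 127/222 = 57.2%, BlueJet 8/11 = 72.7% → BlueJet
Medium-haul: SkyWest 22/47 = 46.8%, BlueJet 34/57 = 59.6% → BlueJet
Overall: SkyWest 151/275 = 54.9%, BlueJet 102/235 = 43.4% → SkyWest
BlueJet wins each route group but SkyWest wins overall — the comparison reverses. BlueJet's flights skew toward long-haul, which has a lower base rate.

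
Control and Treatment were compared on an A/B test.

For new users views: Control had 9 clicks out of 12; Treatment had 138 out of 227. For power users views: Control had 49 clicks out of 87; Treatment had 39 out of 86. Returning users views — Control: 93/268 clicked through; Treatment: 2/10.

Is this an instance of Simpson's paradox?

New users: Control 9/12 = 75.0%, Treatment 138/227 = 60.8% → Control
Power users: Control 49/87 = 56.3%, Treatment 39/86 = 45.3% → Control
Returning users: Control 93/268 = 34.7%, Treatment 2/10 = 20.0% → Control
Overall: Control 151/367 = 41.1%, Treatment 179/323 = 55.4% → Treatment
Control wins each user group but Treatment wins overall — the comparison reverses. Control's views skew toward returning users, which has a lower base rate.

Yes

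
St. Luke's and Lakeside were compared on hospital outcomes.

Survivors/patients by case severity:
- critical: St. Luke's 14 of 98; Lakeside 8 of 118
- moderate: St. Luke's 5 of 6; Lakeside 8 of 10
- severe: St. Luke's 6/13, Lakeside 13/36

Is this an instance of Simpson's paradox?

Critical: St. Luke's 14/98 = 14.3%, Lakeside 8/118 = 6.8% → St. Luke's
Moderate: St. Luke's 5/6 = 83.3%, Lakeside 8/10 = 80.0% → St. Luke's
Severe: St. Luke's 6/13 = 46.2%, Lakeside 13/36 = 36.1% → St. Luke's
Overall: St. Luke's 25/117 = 21.4%, Lakeside 29/164 = 17.7% → St. Luke's
St. Luke's wins overall and in every case group — no reversal.

No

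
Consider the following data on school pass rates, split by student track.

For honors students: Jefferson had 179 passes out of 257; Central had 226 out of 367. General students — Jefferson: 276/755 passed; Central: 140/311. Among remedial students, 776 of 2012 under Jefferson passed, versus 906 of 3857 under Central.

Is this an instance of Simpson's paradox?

No

Honors: Jefferson 179/257 = 69.6%, Central 226/367 = 61.6% → Jefferson
General: Jefferson 276/755 = 36.6%, Central 140/311 = 45.0% → Central
Remedial: Jefferson 776/2012 = 38.6%, Central 906/3857 = 23.5% → Jefferson
Overall: Jefferson 1231/3024 = 40.7%, Central 1272/4535 = 28.0% → Jefferson
Neither sweeps: Jefferson wins 2 of 3 groups, Central wins 1. Jefferson wins overall but not every group — no Simpson reversal.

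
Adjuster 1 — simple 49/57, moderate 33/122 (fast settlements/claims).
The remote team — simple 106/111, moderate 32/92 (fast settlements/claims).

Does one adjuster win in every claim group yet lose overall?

Simple: Adjuster 1 49/57 = 86.0%, the remote team 106/111 = 95.5% → the remote team
Moderate: Adjuster 1 33/122 = 27.0%, the remote team 32/92 = 34.8% → the remote team
Overall: Adjuster 1 82/179 = 45.8%, the remote team 138/203 = 68.0% → the remote team
The remote team wins overall and in every claim group — no reversal.

No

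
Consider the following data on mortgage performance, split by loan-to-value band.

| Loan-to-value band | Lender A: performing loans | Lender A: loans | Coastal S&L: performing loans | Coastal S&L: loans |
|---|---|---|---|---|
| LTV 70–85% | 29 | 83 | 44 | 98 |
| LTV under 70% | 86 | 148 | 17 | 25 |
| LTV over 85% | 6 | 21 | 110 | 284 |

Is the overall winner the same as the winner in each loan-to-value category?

LTV 70–85%: Lender A 29/83 = 34.9%, Coastal S&L 44/98 = 44.9% → Coastal S&L
LTV under 70%: Lender A 86/148 = 58.1%, Coastal S&L 17/25 = 68.0% → Coastal S&L
LTV over 85%: Lender A 6/21 = 28.6%, Coastal S&L 110/284 = 38.7% → Coastal S&L
Overall: Lender A 121/252 = 48.0%, Coastal S&L 171/407 = 42.0% → Lender A
Coastal S&L wins each loan-to-value group but Lender A wins overall — the comparison reverses. Coastal S&L's loans skew toward LTV over 85%, which has a lower base rate.

No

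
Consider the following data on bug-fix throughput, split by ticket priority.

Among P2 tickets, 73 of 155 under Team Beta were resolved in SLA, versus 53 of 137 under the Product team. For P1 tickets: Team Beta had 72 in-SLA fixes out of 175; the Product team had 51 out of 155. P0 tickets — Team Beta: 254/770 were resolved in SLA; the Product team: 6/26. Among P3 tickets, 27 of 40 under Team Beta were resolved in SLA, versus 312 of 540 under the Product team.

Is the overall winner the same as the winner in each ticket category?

No

P2: Team Beta 73/155 = 47.1%, the Product team 53/137 = 38.7% → Team Beta
P1: Team Beta 72/175 = 41.1%, the Product team 51/155 = 32.9% → Team Beta
P0: Team Beta 254/770 = 33.0%, the Product team 6/26 = 23.1% → Team Beta
P3: Team Beta 27/40 = 67.5%, the Product team 312/540 = 57.8% → Team Beta
Overall: Team Beta 426/1140 = 37.4%, the Product team 422/858 = 49.2% → the Product team
Team Beta wins each ticket group but the Product team wins overall — the comparison reverses. Team Beta's tickets skew toward P0, which has a lower base rate.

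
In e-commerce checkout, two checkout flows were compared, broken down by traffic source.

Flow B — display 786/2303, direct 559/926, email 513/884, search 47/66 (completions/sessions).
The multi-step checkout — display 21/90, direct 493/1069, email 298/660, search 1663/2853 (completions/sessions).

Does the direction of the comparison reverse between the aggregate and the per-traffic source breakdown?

Yes

Display: Flow B 786/2303 = 34.1%, the multi-step checkout 21/90 = 23.3% → Flow B
Direct: Flow B 559/926 = 60.4%, the multi-step checkout 493/1069 = 46.1% → Flow B
Email: Flow B 513/884 = 58.0%, the multi-step checkout 298/660 = 45.2% → Flow B
Search: Flow B 47/66 = 71.2%, the multi-step checkout 1663/2853 = 58.3% → Flow B
Overall: Flow B 1905/4179 = 45.6%, the multi-step checkout 2475/4672 = 53.0% → the multi-step checkout
Flow B wins each traffic group but the multi-step checkout wins overall — the comparison reverses. Flow B's sessions skew toward display, which has a lower base rate.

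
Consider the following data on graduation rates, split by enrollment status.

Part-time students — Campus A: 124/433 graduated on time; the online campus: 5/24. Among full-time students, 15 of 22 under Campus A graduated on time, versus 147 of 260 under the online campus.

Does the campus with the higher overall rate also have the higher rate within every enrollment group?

No

Part-time: Campus A 124/433 = 28.6%, the online campus 5/24 = 20.8% → Campus A
Full-time: Campus A 15/22 = 68.2%, the online campus 147/260 = 56.5% → Campus A
Overall: Campus A 139/455 = 30.5%, the online campus 152/284 = 53.5% → the online campus
Campus A wins each enrollment group but the online campus wins overall — the comparison reverses. Campus A's students skew toward part-time, which has a lower base rate.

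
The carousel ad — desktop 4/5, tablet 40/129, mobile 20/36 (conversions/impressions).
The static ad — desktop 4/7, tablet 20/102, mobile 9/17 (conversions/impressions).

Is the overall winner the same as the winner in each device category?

Yes

Desktop: the carousel ad 4/5 = 80.0%, the static ad 4/7 = 57.1% → the carousel ad
Tablet: the carousel ad 40/129 = 31.0%, the static ad 20/102 = 19.6% → the carousel ad
Mobile: the carousel ad 20/36 = 55.6%, the static ad 9/17 = 52.9% → the carousel ad
Overall: the carousel ad 64/170 = 37.6%, the static ad 33/126 = 26.2% → the carousel ad
The carousel ad wins overall and in every device group — no reversal.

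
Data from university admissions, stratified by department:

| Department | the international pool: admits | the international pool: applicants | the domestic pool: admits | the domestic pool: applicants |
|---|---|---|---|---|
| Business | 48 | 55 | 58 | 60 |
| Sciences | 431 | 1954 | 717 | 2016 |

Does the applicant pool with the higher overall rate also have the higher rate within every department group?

Yes

Business: the international pool 48/55 = 87.3%, the domestic pool 58/60 = 96.7% → the domestic pool
Sciences: the international pool 431/1954 = 22.1%, the domestic pool 717/2016 = 35.6% → the domestic pool
Overall: the international pool 479/2009 = 23.8%, the domestic pool 775/2076 = 37.3% → the domestic pool
The domestic pool wins overall and in every department group — no reversal.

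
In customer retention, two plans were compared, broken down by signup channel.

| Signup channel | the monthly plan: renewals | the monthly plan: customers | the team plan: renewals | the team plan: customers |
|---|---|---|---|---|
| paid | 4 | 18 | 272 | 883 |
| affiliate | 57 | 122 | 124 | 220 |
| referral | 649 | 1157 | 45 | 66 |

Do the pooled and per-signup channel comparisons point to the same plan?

Paid: the monthly plan 4/18 = 22.2%, the team plan 272/883 = 30.8% → the team plan
Affiliate: the monthly plan 57/122 = 46.7%, the team plan 124/220 = 56.4% → the team plan
Referral: the monthly plan 649/1157 = 56.1%, the team plan 45/66 = 68.2% → the team plan
Overall: the monthly plan 710/1297 = 54.7%, the team plan 441/1169 = 37.7% → the monthly plan
The team plan wins each signup group but the monthly plan wins overall — the comparison reverses. The team plan's customers skew toward paid, which has a lower base rate.

No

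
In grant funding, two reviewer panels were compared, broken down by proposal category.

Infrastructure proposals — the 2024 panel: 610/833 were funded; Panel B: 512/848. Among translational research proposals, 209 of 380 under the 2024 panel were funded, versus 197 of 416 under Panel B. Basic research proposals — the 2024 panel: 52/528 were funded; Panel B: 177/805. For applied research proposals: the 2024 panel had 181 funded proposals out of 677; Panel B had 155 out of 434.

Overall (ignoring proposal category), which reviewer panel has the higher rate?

the 2024 panel

Infrastructure: the 2024 panel 610/833 = 73.2%, Panel B 512/848 = 60.4% → the 2024 panel
Translational research: the 2024 panel 209/380 = 55.0%, Panel B 197/416 = 47.4% → the 2024 panel
Basic research: the 2024 panel 52/528 = 9.8%, Panel B 177/805 = 22.0% → Panel B
Applied research: the 2024 panel 181/677 = 26.7%, Panel B 155/434 = 35.7% → Panel B
Overall: the 2024 panel 1052/2418 = 43.5%, Panel B 1041/2503 = 41.6% → the 2024 panel
(Neither sweeps every proposal group, but the 2024 panel has the higher pooled rate.)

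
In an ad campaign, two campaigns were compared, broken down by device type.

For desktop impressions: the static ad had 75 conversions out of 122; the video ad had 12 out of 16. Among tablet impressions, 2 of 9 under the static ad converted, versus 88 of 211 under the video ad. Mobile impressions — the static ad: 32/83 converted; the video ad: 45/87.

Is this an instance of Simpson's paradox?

Yes

Desktop: the static ad 75/122 = 61.5%, the video ad 12/16 = 75.0% → the video ad
Tablet: the static ad 2/9 = 22.2%, the video ad 88/211 = 41.7% → the video ad
Mobile: the static ad 32/83 = 38.6%, the video ad 45/87 = 51.7% → the video ad
Overall: the static ad 109/214 = 50.9%, the video ad 145/314 = 46.2% → the static ad
The video ad wins each device group but the static ad wins overall — the comparison reverses. The video ad's impressions skew toward tablet, which has a lower base rate.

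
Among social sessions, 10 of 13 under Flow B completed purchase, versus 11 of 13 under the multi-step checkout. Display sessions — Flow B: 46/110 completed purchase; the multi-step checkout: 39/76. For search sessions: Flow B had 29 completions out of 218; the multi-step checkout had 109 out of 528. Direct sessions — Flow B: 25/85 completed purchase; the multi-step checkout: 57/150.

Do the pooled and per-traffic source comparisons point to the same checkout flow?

Yes

Social: Flow B 10/13 = 76.9%, the multi-step checkout 11/13 = 84.6% → the multi-step checkout
Display: Flow B 46/110 = 41.8%, the multi-step checkout 39/76 = 51.3% → the multi-step checkout
Search: Flow B 29/218 = 13.3%, the multi-step checkout 109/528 = 20.6% → the multi-step checkout
Direct: Flow B 25/85 = 29.4%, the multi-step checkout 57/150 = 38.0% → the multi-step checkout
Overall: Flow B 110/426 = 25.8%, the multi-step checkout 216/767 = 28.2% → the multi-step checkout
The multi-step checkout wins overall and in every traffic group — no reversal.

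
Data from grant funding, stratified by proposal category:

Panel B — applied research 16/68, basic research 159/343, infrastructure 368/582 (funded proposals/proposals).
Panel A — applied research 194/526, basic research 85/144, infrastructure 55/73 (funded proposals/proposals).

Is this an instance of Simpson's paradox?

Yes

Applied research: Panel B 16/68 = 23.5%, Panel A 194/526 = 36.9% → Panel A
Basic research: Panel B 159/343 = 46.4%, Panel A 85/144 = 59.0% → Panel A
Infrastructure: Panel B 368/582 = 63.2%, Panel A 55/73 = 75.3% → Panel A
Overall: Panel B 543/993 = 54.7%, Panel A 334/743 = 45.0% → Panel B
Panel A wins each proposal group but Panel B wins overall — the comparison reverses. Panel A's proposals skew toward applied research, which has a lower base rate.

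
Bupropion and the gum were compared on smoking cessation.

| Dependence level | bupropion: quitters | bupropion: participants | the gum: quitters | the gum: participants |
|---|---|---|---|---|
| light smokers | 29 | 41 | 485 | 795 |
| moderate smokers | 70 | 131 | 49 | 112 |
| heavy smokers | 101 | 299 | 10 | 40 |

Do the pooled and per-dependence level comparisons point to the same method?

No

Light smokers: bupropion 29/41 = 70.7%, the gum 485/795 = 61.0% → bupropion
Moderate smokers: bupropion 70/131 = 53.4%, the gum 49/112 = 43.8% → bupropion
Heavy smokers: bupropion 101/299 = 33.8%, the gum 10/40 = 25.0% → bupropion
Overall: bupropion 200/471 = 42.5%, the gum 544/947 = 57.4% → the gum
Bupropion wins each dependence group but the gum wins overall — the comparison reverses. Bupropion's participants skew toward heavy smokers, which has a lower base rate.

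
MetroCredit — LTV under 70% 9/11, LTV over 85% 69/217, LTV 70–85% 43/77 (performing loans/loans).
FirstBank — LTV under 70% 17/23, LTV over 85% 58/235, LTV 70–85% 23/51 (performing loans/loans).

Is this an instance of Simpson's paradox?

LTV under 70%: MetroCredit 9/11 = 81.8%, FirstBank 17/23 = 73.9% → MetroCredit
LTV over 85%: MetroCredit 69/217 = 31.8%, FirstBank 58/235 = 24.7% → MetroCredit
LTV 70–85%: MetroCredit 43/77 = 55.8%, FirstBank 23/51 = 45.1% → MetroCredit
Overall: MetroCredit 121/305 = 39.7%, FirstBank 98/309 = 31.7% → MetroCredit
MetroCredit wins overall and in every loan-to-value group — no reversal.

No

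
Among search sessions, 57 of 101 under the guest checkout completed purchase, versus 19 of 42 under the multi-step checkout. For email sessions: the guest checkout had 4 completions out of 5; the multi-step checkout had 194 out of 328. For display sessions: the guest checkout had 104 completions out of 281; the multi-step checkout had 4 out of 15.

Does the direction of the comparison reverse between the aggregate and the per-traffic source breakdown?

Yes

Search: the guest checkout 57/101 = 56.4%, the multi-step checkout 19/42 = 45.2% → the guest checkout
Email: the guest checkout 4/5 = 80.0%, the multi-step checkout 194/328 = 59.1% → the guest checkout
Display: the guest checkout 104/281 = 37.0%, the multi-step checkout 4/15 = 26.7% → the guest checkout
Overall: the guest checkout 165/387 = 42.6%, the multi-step checkout 217/385 = 56.4% → the multi-step checkout
The guest checkout wins each traffic group but the multi-step checkout wins overall — the comparison reverses. The guest checkout's sessions skew toward display, which has a lower base rate.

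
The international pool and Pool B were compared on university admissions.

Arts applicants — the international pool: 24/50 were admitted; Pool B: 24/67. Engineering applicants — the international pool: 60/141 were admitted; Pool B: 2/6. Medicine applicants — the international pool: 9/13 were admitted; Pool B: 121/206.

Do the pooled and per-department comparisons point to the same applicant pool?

No

Arts: the international pool 24/50 = 48.0%, Pool B 24/67 = 35.8% → the international pool
Engineering: the international pool 60/141 = 42.6%, Pool B 2/6 = 33.3% → the international pool
Medicine: the international pool 9/13 = 69.2%, Pool B 121/206 = 58.7% → the international pool
Overall: the international pool 93/204 = 45.6%, Pool B 147/279 = 52.7% → Pool B
The international pool wins each department group but Pool B wins overall — the comparison reverses. The international pool's applicants skew toward Engineering, which has a lower base rate.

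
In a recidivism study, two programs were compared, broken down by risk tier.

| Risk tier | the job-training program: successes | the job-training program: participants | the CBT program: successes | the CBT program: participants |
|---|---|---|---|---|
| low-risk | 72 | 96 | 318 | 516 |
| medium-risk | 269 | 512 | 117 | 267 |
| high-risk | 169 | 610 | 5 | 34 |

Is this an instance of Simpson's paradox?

Low-risk: the job-training program 72/96 = 75.0%, the CBT program 318/516 = 61.6% → the job-training program
Medium-risk: the job-training program 269/512 = 52.5%, the CBT program 117/267 = 43.8% → the job-training program
High-risk: the job-training program 169/610 = 27.7%, the CBT program 5/34 = 14.7% → the job-training program
Overall: the job-training program 510/1218 = 41.9%, the CBT program 440/817 = 53.9% → the CBT program
The job-training program wins each risk group but the CBT program wins overall — the comparison reverses. The job-training program's participants skew toward high-risk, which has a lower base rate.

Yes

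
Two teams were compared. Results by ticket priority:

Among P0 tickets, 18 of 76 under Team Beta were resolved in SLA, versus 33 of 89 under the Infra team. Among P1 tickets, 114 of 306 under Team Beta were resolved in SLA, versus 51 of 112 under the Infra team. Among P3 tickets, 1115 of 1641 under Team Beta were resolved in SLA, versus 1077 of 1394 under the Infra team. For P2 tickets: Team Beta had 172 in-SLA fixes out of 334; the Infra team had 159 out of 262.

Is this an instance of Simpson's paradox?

P0: Team Beta 18/76 = 23.7%, the Infra team 33/89 = 37.1% → the Infra team
P1: Team Beta 114/306 = 37.3%, the Infra team 51/112 = 45.5% → the Infra team
P3: Team Beta 1115/1641 = 67.9%, the Infra team 1077/1394 = 77.3% → the Infra team
P2: Team Beta 172/334 = 51.5%, the Infra team 159/262 = 60.7% → the Infra team
Overall: Team Beta 1419/2357 = 60.2%, the Infra team 1320/1857 = 71.1% → the Infra team
The Infra team wins overall and in every ticket group — no reversal.

No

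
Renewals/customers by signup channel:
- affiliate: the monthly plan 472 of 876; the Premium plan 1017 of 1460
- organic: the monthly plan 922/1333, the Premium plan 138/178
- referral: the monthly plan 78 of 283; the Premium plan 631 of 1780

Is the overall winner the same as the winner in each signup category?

No

Affiliate: the monthly plan 472/876 = 53.9%, the Premium plan 1017/1460 = 69.7% → the Premium plan
Organic: the monthly plan 922/1333 = 69.2%, the Premium plan 138/178 = 77.5% → the Premium plan
Referral: the monthly plan 78/283 = 27.6%, the Premium plan 631/1780 = 35.4% → the Premium plan
Overall: the monthly plan 1472/2492 = 59.1%, the Premium plan 1786/3418 = 52.3% → the monthly plan
The Premium plan wins each signup group but the monthly plan wins overall — the comparison reverses. The Premium plan's customers skew toward referral, which has a lower base rate.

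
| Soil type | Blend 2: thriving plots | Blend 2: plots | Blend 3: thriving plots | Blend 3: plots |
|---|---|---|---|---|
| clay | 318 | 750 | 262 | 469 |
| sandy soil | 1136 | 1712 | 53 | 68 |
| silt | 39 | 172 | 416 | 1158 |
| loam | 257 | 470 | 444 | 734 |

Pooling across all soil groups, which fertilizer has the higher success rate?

Clay: Blend 2 318/750 = 42.4%, Blend 3 262/469 = 55.9% → Blend 3
Sandy soil: Blend 2 1136/1712 = 66.4%, Blend 3 53/68 = 77.9% → Blend 3
Silt: Blend 2 39/172 = 22.7%, Blend 3 416/1158 = 35.9% → Blend 3
Loam: Blend 2 257/470 = 54.7%, Blend 3 444/734 = 60.5% → Blend 3
Overall: Blend 2 1750/3104 = 56.4%, Blend 3 1175/2429 = 48.4% → Blend 2
(Blend 3 wins every soil group but Blend 2 wins overall — Blend 3's plots skew toward the low-rate silt group.)

Blend 2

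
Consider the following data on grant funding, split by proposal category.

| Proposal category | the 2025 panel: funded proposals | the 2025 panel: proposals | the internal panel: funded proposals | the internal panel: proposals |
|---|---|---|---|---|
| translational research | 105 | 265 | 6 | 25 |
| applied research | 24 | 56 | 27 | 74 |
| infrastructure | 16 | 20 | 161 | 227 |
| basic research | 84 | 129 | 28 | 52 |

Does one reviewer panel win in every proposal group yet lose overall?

Translational research: the 2025 panel 105/265 = 39.6%, the internal panel 6/25 = 24.0% → the 2025 panel
Applied research: the 2025 panel 24/56 = 42.9%, the internal panel 27/74 = 36.5% → the 2025 panel
Infrastructure: the 2025 panel 16/20 = 80.0%, the internal panel 161/227 = 70.9% → the 2025 panel
Basic research: the 2025 panel 84/129 = 65.1%, the internal panel 28/52 = 53.8% → the 2025 panel
Overall: the 2025 panel 229/470 = 48.7%, the internal panel 222/378 = 58.7% → the internal panel
The 2025 panel wins each proposal group but the internal panel wins overall — the comparison reverses. The 2025 panel's proposals skew toward translational research, which has a lower base rate.

Yes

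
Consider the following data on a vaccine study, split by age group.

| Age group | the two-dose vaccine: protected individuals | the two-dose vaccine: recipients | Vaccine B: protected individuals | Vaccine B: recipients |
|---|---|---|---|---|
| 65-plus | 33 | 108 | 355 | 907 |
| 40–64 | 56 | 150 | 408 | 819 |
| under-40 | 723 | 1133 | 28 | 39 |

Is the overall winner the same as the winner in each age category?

65-plus: the two-dose vaccine 33/108 = 30.6%, Vaccine B 355/907 = 39.1% → Vaccine B
40–64: the two-dose vaccine 56/150 = 37.3%, Vaccine B 408/819 = 49.8% → Vaccine B
Under-40: the two-dose vaccine 723/1133 = 63.8%, Vaccine B 28/39 = 71.8% → Vaccine B
Overall: the two-dose vaccine 812/1391 = 58.4%, Vaccine B 791/1765 = 44.8% → the two-dose vaccine
Vaccine B wins each age group but the two-dose vaccine wins overall — the comparison reverses. Vaccine B's recipients skew toward 65-plus, which has a lower base rate.

No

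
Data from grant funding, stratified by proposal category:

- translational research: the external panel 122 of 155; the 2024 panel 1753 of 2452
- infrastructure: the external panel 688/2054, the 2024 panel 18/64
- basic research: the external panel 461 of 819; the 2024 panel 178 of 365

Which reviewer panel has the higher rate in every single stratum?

Translational research: the external panel 122/155 = 78.7%, the 2024 panel 1753/2452 = 71.5% → the external panel
Infrastructure: the external panel 688/2054 = 33.5%, the 2024 panel 18/64 = 28.1% → the external panel
Basic research: the external panel 461/819 = 56.3%, the 2024 panel 178/365 = 48.8% → the external panel
The external panel has the higher rate in all 3 groups.

the external panel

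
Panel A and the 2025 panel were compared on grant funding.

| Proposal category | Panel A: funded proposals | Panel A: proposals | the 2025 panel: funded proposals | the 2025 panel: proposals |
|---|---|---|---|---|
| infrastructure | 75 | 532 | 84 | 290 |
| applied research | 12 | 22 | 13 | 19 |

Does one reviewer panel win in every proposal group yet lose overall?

Infrastructure: Panel A 75/532 = 14.1%, the 2025 panel 84/290 = 29.0% → the 2025 panel
Applied research: Panel A 12/22 = 54.5%, the 2025 panel 13/19 = 68.4% → the 2025 panel
Overall: Panel A 87/554 = 15.7%, the 2025 panel 97/309 = 31.4% → the 2025 panel
The 2025 panel wins overall and in every proposal group — no reversal.

No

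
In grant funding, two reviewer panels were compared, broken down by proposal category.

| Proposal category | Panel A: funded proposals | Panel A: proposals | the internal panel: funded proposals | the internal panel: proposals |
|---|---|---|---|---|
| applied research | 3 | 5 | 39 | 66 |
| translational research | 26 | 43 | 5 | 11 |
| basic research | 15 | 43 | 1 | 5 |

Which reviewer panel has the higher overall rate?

the internal panel

Applied research: Panel A 3/5 = 60.0%, the internal panel 39/66 = 59.1% → Panel A
Translational research: Panel A 26/43 = 60.5%, the internal panel 5/11 = 45.5% → Panel A
Basic research: Panel A 15/43 = 34.9%, the internal panel 1/5 = 20.0% → Panel A
Overall: Panel A 44/91 = 48.4%, the internal panel 45/82 = 54.9% → the internal panel
(Panel A wins every proposal group but the internal panel wins overall — Panel A's proposals skew toward the low-rate basic research group.)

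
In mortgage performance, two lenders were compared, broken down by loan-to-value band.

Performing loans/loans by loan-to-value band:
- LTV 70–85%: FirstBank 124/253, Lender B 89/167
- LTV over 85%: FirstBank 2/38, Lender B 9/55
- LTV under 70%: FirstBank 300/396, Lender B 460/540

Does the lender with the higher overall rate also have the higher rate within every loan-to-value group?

Yes

LTV 70–85%: FirstBank 124/253 = 49.0%, Lender B 89/167 = 53.3% → Lender B
LTV over 85%: FirstBank 2/38 = 5.3%, Lender B 9/55 = 16.4% → Lender B
LTV under 70%: FirstBank 300/396 = 75.8%, Lender B 460/540 = 85.2% → Lender B
Overall: FirstBank 426/687 = 62.0%, Lender B 558/762 = 73.2% → Lender B
Lender B wins overall and in every loan-to-value group — no reversal.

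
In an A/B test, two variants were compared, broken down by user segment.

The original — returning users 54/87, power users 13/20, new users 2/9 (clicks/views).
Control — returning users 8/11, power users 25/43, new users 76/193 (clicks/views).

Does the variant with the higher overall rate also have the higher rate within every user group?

Returning users: the original 54/87 = 62.1%, Control 8/11 = 72.7% → Control
Power users: the original 13/20 = 65.0%, Control 25/43 = 58.1% → the original
New users: the original 2/9 = 22.2%, Control 76/193 = 39.4% → Control
Overall: the original 69/116 = 59.5%, Control 109/247 = 44.1% → the original
Neither sweeps: the original wins 1 of 3 groups, Control wins 2. The original wins overall but not every group — no Simpson reversal.

No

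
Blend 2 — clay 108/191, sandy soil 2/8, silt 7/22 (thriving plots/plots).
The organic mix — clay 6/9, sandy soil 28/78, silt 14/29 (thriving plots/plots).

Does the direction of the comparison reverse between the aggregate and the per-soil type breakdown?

Clay: Blend 2 108/191 = 56.5%, the organic mix 6/9 = 66.7% → the organic mix
Sandy soil: Blend 2 2/8 = 25.0%, the organic mix 28/78 = 35.9% → the organic mix
Silt: Blend 2 7/22 = 31.8%, the organic mix 14/29 = 48.3% → the organic mix
Overall: Blend 2 117/221 = 52.9%, the organic mix 48/116 = 41.4% → Blend 2
The organic mix wins each soil group but Blend 2 wins overall — the comparison reverses. The organic mix's plots skew toward sandy soil, which has a lower base rate.

Yes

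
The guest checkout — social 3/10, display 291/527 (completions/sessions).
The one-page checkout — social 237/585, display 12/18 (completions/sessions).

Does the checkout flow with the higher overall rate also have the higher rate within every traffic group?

Social: the guest checkout 3/10 = 30.0%, the one-page checkout 237/585 = 40.5% → the one-page checkout
Display: the guest checkout 291/527 = 55.2%, the one-page checkout 12/18 = 66.7% → the one-page checkout
Overall: the guest checkout 294/537 = 54.7%, the one-page checkout 249/603 = 41.3% → the guest checkout
The one-page checkout wins each traffic group but the guest checkout wins overall — the comparison reverses. The one-page checkout's sessions skew toward social, which has a lower base rate.

No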